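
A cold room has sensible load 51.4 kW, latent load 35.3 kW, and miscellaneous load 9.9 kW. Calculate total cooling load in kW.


Q_total = Q_s + Q_l + Q_misc
Q_total = 51.4 + 35.3 + 9.9
Q_total = 96.6 kW

96.6


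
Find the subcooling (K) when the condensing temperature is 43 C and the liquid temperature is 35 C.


Subcooling = T_cond - T_liquid
Subcooling = 43 - 35
Subcooling = 8 K

8


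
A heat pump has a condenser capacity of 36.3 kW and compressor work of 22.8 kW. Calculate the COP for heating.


COP_hp = Q_cond / W
COP_hp = 36.3 / 22.8
COP_hp = 1.592

1.592


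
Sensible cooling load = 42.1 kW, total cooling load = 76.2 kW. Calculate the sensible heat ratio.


SHR = Q_sensible / Q_total
SHR = 42.1 / 76.2
SHR = 0.552

0.552


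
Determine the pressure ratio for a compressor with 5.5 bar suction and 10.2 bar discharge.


PR = P_high / P_low
PR = 10.2 / 5.5
PR = 1.855

1.855


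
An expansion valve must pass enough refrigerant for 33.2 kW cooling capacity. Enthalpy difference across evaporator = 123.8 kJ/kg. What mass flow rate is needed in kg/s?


m_dot = Q / dh
m_dot = 33.2 / 123.8
m_dot = 0.2682 kg/s

0.2682


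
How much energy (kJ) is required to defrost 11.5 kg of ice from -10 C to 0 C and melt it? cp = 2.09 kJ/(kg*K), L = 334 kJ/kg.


Sensible heat = cp * dT = 2.09 * 10 = 20.9 kJ/kg
Total per kg = 20.9 + 334 = 354.9 kJ/kg
Q = m * total = 11.5 * 354.9
Q = 4081.4 kJ

4081.4


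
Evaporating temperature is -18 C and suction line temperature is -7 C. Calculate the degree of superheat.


Superheat = T_suction - T_evap
Superheat = -7 - (-18)
Superheat = 11 K

11


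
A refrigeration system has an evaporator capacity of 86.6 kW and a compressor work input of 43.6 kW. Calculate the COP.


COP = Q_evap / W
COP = 86.6 / 43.6
COP = 1.986

1.986


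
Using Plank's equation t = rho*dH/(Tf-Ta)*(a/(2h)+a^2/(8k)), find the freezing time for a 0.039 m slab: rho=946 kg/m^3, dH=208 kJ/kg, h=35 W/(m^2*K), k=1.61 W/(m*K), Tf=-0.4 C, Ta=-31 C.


dT = -0.4 - (-31) = 30.6 K
term1 = a/(2h) = 0.039/(2*35) = 0.0005571428571
term2 = a^2/(8k) = 0.039^2/(8*1.61) = 0.0001180900621
t = rho*dH*1000/dT * (term1 + term2)
t = 946*208*1000/30.6 * (0.0005571428571 + 0.0001180900621)
t = 4342 s

4342


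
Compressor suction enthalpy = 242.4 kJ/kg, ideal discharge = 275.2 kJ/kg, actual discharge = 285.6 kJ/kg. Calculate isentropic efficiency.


dh_ideal = 275.2 - 242.4 = 32.8 kJ/kg
dh_actual = 285.6 - 242.4 = 43.2 kJ/kg
eta_s = dh_ideal / dh_actual = 32.8 / 43.2
eta_s = 0.7593

0.7593


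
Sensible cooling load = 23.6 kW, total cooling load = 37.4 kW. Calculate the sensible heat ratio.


SHR = Q_sensible / Q_total
SHR = 23.6 / 37.4
SHR = 0.631

0.631


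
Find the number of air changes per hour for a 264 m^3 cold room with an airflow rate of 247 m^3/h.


ACH = flow / volume
ACH = 247 / 264
ACH = 0.936

0.936


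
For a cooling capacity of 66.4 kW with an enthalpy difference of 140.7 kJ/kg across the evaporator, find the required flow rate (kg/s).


m_dot = Q / dh
m_dot = 66.4 / 140.7
m_dot = 0.4719 kg/s

0.4719


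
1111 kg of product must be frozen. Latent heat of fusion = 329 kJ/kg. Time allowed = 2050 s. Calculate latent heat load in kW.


Q_lat = m * h_fg / t
Q_lat = 1111 * 329 / 2050
Q_lat = 178.3 kW

178.3


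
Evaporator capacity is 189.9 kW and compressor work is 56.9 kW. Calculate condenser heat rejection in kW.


Q_cond = Q_evap + W
Q_cond = 189.9 + 56.9
Q_cond = 246.8 kW

246.8


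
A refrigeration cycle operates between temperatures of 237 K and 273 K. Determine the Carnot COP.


dT = 273 - 237 = 36 K
COP_carnot = T_cold / dT = 237 / 36
COP_carnot = 6.583

6.583


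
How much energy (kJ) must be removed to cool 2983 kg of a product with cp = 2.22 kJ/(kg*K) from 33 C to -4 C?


dT = 33 - (-4) = 37 K
Q = m * cp * dT = 2983 * 2.22 * 37
Q = 245024 kJ

245024


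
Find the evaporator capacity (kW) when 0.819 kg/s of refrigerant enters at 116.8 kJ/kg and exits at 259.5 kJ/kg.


dh = 259.5 - 116.8 = 142.7 kJ/kg
Q_evap = m_dot * dh = 0.819 * 142.7
Q_evap = 116.87 kW

116.87


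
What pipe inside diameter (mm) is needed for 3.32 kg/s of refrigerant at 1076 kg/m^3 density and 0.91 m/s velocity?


A = m_dot / (rho * v) = 3.32 / (1076 * 0.91) = 0.003390661383 m^2
d = sqrt(4*A/pi) * 1000
d = 65.7 mm

65.7


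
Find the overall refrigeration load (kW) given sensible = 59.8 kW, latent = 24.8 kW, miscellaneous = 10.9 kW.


Q_total = Q_s + Q_l + Q_misc
Q_total = 59.8 + 24.8 + 10.9
Q_total = 95.5 kW

95.5


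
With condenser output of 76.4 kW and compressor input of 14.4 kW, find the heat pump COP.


COP_hp = Q_cond / W
COP_hp = 76.4 / 14.4
COP_hp = 5.306

5.306


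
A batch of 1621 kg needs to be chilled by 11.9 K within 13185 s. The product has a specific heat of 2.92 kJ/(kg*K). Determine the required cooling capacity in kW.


Q = m * cp * dT / t
Q = 1621 * 2.92 * 11.9 / 13185
Q = 4.272 kW

4.272


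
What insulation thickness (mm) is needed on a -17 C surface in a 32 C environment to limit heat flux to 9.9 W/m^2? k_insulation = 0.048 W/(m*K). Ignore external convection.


dT = 32 - (-17) = 49 K
thickness = k * dT / q_max * 1000
thickness = 0.048 * 49 / 9.9 * 1000
thickness = 237.6 mm

237.6


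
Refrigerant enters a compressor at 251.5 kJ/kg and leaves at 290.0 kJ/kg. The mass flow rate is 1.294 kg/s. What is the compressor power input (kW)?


dh = 290.0 - 251.5 = 38.5 kJ/kg
W = m_dot * dh = 1.294 * 38.5 = 49.82 kW

49.82


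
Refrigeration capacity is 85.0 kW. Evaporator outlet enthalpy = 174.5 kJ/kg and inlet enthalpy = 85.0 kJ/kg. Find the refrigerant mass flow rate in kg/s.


dh = 174.5 - 85.0 = 89.5 kJ/kg
m_dot = Q / dh = 85.0 / 89.5 = 0.9497 kg/s

0.9497


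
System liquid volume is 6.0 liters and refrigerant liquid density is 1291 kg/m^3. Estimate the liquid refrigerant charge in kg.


Charge = V * rho / 1000
Charge = 6.0 * 1291 / 1000
Charge = 7.75 kg

7.75


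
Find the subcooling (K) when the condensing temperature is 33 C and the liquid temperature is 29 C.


Subcooling = T_cond - T_liquid
Subcooling = 33 - 29
Subcooling = 4 K

4


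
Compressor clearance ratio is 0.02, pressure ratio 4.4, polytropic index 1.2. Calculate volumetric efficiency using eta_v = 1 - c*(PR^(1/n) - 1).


PR^(1/n) = 4.4^(1/1.2) = 3.43724559
eta_v = 1 - 0.02 * (3.43724559 - 1)
eta_v = 0.9513

0.9513


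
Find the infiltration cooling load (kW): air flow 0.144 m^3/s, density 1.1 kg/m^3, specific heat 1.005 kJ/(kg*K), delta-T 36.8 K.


Q = V_dot * rho * cp * dT
Q = 0.144 * 1.1 * 1.005 * 36.8
Q = 5.858 kW

5.858


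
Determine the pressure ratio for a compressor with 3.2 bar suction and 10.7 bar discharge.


PR = P_high / P_low
PR = 10.7 / 3.2
PR = 3.344

3.344


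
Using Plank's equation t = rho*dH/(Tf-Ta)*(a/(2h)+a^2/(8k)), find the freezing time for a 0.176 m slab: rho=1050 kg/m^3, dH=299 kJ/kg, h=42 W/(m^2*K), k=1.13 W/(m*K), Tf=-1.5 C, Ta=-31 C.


dT = -1.5 - (-31) = 29.5 K
term1 = a/(2h) = 0.176/(2*42) = 0.002095238095
term2 = a^2/(8k) = 0.176^2/(8*1.13) = 0.003426548673
t = rho*dH*1000/dT * (term1 + term2)
t = 1050*299*1000/29.5 * (0.002095238095 + 0.003426548673)
t = 58765 s

58765


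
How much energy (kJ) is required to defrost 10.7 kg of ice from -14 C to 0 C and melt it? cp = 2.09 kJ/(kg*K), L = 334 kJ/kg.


Sensible heat = cp * dT = 2.09 * 14 = 29.26 kJ/kg
Total per kg = 29.26 + 334 = 363.26 kJ/kg
Q = m * total = 10.7 * 363.26
Q = 3886.9 kJ

3886.9


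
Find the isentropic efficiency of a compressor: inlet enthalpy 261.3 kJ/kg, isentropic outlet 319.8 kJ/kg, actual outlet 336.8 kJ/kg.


dh_ideal = 319.8 - 261.3 = 58.5 kJ/kg
dh_actual = 336.8 - 261.3 = 75.5 kJ/kg
eta_s = dh_ideal / dh_actual = 58.5 / 75.5
eta_s = 0.7748

0.7748


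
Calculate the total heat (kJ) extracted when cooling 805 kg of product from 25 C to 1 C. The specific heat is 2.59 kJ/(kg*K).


dT = 25 - (1) = 24 K
Q = m * cp * dT = 805 * 2.59 * 24
Q = 50039 kJ

50039


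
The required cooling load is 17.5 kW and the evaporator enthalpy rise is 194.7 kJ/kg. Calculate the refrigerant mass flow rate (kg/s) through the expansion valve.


m_dot = Q / dh
m_dot = 17.5 / 194.7
m_dot = 0.0899 kg/s

0.0899


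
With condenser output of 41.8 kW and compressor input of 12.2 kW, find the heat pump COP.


COP_hp = Q_cond / W
COP_hp = 41.8 / 12.2
COP_hp = 3.426

3.426


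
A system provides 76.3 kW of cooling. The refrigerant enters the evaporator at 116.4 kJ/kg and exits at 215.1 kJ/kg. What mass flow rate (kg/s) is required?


dh = 215.1 - 116.4 = 98.7 kJ/kg
m_dot = Q / dh = 76.3 / 98.7 = 0.773 kg/s

0.773


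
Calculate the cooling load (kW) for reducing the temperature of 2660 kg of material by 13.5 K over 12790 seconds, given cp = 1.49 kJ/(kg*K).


Q = m * cp * dT / t
Q = 2660 * 1.49 * 13.5 / 12790
Q = 4.183 kW

4.183


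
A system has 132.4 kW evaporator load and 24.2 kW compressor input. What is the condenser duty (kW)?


Q_cond = Q_evap + W
Q_cond = 132.4 + 24.2
Q_cond = 156.6 kW

156.6


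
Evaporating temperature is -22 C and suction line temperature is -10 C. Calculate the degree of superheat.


Superheat = T_suction - T_evap
Superheat = -10 - (-22)
Superheat = 12 K

12


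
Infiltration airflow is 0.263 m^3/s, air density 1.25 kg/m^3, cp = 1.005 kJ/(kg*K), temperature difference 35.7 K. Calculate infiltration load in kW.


Q = V_dot * rho * cp * dT
Q = 0.263 * 1.25 * 1.005 * 35.7
Q = 11.795 kW

11.795


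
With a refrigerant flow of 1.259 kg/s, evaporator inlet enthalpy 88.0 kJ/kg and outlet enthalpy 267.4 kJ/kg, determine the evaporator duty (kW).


dh = 267.4 - 88.0 = 179.4 kJ/kg
Q_evap = m_dot * dh = 1.259 * 179.4
Q_evap = 225.86 kW

225.86


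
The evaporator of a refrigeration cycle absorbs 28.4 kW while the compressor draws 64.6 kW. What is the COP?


COP = Q_evap / W
COP = 28.4 / 64.6
COP = 0.44

0.44


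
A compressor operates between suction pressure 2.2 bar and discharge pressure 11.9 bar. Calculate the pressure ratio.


PR = P_high / P_low
PR = 11.9 / 2.2
PR = 5.409

5.409


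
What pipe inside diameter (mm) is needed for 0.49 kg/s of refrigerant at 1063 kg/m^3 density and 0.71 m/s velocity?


A = m_dot / (rho * v) = 0.49 / (1063 * 0.71) = 0.0006492388006 m^2
d = sqrt(4*A/pi) * 1000
d = 28.8 mm

28.8


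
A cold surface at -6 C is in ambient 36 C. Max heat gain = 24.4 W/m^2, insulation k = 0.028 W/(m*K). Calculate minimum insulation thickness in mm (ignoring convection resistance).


dT = 36 - (-6) = 42 K
thickness = k * dT / q_max * 1000
thickness = 0.028 * 42 / 24.4 * 1000
thickness = 48.2 mm

48.2


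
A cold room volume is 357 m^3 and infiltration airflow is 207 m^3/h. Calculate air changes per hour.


ACH = flow / volume
ACH = 207 / 357
ACH = 0.58

0.58


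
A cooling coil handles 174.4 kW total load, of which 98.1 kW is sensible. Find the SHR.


SHR = Q_sensible / Q_total
SHR = 98.1 / 174.4
SHR = 0.563

0.563


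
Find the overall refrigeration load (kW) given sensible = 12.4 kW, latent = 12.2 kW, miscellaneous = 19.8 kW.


Q_total = Q_s + Q_l + Q_misc
Q_total = 12.4 + 12.2 + 19.8
Q_total = 44.4 kW

44.4


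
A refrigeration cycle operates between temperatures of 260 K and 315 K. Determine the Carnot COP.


dT = 315 - 260 = 55 K
COP_carnot = T_cold / dT = 260 / 55
COP_carnot = 4.727

4.727


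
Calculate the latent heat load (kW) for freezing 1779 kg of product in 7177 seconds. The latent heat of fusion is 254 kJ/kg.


Q_lat = m * h_fg / t
Q_lat = 1779 * 254 / 7177
Q_lat = 62.96 kW

62.96


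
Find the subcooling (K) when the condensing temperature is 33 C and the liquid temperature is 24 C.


Subcooling = T_cond - T_liquid
Subcooling = 33 - 24
Subcooling = 9 K

9


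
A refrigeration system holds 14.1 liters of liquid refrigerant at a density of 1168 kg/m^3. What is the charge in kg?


Charge = V * rho / 1000
Charge = 14.1 * 1168 / 1000
Charge = 16.47 kg

16.47


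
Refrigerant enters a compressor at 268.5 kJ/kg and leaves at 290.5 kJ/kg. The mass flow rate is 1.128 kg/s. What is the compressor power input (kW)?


dh = 290.5 - 268.5 = 22.0 kJ/kg
W = m_dot * dh = 1.128 * 22.0 = 24.82 kW

24.82


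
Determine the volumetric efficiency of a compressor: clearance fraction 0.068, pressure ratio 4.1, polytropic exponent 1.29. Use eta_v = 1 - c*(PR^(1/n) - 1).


PR^(1/n) = 4.1^(1/1.29) = 2.98556304
eta_v = 1 - 0.068 * (2.98556304 - 1)
eta_v = 0.865

0.865


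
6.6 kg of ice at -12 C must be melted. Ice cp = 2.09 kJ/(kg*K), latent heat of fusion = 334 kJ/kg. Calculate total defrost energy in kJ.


Sensible heat = cp * dT = 2.09 * 12 = 25.08 kJ/kg
Total per kg = 25.08 + 334 = 359.08 kJ/kg
Q = m * total = 6.6 * 359.08
Q = 2369.9 kJ

2369.9


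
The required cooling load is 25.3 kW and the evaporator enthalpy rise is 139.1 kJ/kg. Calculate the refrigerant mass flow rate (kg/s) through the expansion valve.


m_dot = Q / dh
m_dot = 25.3 / 139.1
m_dot = 0.1819 kg/s

0.1819


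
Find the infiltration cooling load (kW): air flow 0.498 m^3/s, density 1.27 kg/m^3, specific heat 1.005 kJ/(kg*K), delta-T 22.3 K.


Q = V_dot * rho * cp * dT
Q = 0.498 * 1.27 * 1.005 * 22.3
Q = 14.174 kW

14.174


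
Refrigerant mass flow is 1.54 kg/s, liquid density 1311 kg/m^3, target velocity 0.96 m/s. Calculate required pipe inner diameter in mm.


A = m_dot / (rho * v) = 1.54 / (1311 * 0.96) = 0.001223620646 m^2
d = sqrt(4*A/pi) * 1000
d = 39.5 mm

39.5


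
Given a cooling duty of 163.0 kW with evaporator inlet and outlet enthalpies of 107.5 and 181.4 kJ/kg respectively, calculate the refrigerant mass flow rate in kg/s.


dh = 181.4 - 107.5 = 73.9 kJ/kg
m_dot = Q / dh = 163.0 / 73.9 = 2.2057 kg/s

2.2057


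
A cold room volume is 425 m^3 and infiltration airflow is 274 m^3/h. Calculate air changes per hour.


ACH = flow / volume
ACH = 274 / 425
ACH = 0.645

0.645


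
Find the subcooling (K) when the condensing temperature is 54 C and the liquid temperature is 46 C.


Subcooling = T_cond - T_liquid
Subcooling = 54 - 46
Subcooling = 8 K

8


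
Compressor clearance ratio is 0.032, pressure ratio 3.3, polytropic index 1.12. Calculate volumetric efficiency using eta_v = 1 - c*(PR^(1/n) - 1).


PR^(1/n) = 3.3^(1/1.12) = 2.90374767
eta_v = 1 - 0.032 * (2.90374767 - 1)
eta_v = 0.9391

0.9391


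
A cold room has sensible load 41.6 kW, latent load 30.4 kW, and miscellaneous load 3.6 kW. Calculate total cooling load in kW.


Q_total = Q_s + Q_l + Q_misc
Q_total = 41.6 + 30.4 + 3.6
Q_total = 75.6 kW

75.6


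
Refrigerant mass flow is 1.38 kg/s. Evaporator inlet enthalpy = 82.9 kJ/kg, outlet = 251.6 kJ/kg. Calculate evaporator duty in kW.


dh = 251.6 - 82.9 = 168.7 kJ/kg
Q_evap = m_dot * dh = 1.38 * 168.7
Q_evap = 232.81 kW

232.81


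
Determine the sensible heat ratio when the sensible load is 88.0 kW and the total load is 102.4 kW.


SHR = Q_sensible / Q_total
SHR = 88.0 / 102.4
SHR = 0.859

0.859


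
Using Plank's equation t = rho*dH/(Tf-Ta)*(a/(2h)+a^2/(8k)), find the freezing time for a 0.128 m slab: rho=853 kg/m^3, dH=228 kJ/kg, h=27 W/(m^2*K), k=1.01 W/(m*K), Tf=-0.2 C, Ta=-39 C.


dT = -0.2 - (-39) = 38.8 K
term1 = a/(2h) = 0.128/(2*27) = 0.00237037037
term2 = a^2/(8k) = 0.128^2/(8*1.01) = 0.002027722772
t = rho*dH*1000/dT * (term1 + term2)
t = 853*228*1000/38.8 * (0.00237037037 + 0.002027722772)
t = 22045 s

22045


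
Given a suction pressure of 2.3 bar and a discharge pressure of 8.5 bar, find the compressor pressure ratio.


PR = P_high / P_low
PR = 8.5 / 2.3
PR = 3.696

3.696


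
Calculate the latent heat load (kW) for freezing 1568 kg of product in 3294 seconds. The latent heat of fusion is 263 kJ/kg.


Q_lat = m * h_fg / t
Q_lat = 1568 * 263 / 3294
Q_lat = 125.19 kW

125.19


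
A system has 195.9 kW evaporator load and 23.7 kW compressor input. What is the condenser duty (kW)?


Q_cond = Q_evap + W
Q_cond = 195.9 + 23.7
Q_cond = 219.6 kW

219.6


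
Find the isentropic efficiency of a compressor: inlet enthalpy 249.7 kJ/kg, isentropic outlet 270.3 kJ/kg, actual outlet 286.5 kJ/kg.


dh_ideal = 270.3 - 249.7 = 20.6 kJ/kg
dh_actual = 286.5 - 249.7 = 36.8 kJ/kg
eta_s = dh_ideal / dh_actual = 20.6 / 36.8
eta_s = 0.5598

0.5598


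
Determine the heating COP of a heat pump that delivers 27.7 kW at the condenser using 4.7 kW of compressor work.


COP_hp = Q_cond / W
COP_hp = 27.7 / 4.7
COP_hp = 5.894

5.894


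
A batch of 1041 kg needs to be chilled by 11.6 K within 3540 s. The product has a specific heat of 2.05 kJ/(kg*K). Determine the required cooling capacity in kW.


Q = m * cp * dT / t
Q = 1041 * 2.05 * 11.6 / 3540
Q = 6.993 kW

6.993


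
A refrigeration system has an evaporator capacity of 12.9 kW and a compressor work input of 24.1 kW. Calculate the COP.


COP = Q_evap / W
COP = 12.9 / 24.1
COP = 0.535

0.535


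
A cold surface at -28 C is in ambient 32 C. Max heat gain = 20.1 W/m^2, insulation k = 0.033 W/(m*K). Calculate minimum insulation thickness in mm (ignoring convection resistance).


dT = 32 - (-28) = 60 K
thickness = k * dT / q_max * 1000
thickness = 0.033 * 60 / 20.1 * 1000
thickness = 98.5 mm

98.5


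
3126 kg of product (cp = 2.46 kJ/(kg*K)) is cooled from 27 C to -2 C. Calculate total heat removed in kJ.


dT = 27 - (-2) = 29 K
Q = m * cp * dT = 3126 * 2.46 * 29
Q = 223009 kJ

223009


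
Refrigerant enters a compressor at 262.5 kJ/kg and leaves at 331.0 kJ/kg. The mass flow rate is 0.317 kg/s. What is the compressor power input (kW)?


dh = 331.0 - 262.5 = 68.5 kJ/kg
W = m_dot * dh = 0.317 * 68.5 = 21.71 kW

21.71


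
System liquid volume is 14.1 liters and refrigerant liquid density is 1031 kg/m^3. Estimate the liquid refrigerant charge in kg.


Charge = V * rho / 1000
Charge = 14.1 * 1031 / 1000
Charge = 14.54 kg

14.54


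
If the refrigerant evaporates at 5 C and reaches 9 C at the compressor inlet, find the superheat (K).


Superheat = T_suction - T_evap
Superheat = 9 - (5)
Superheat = 4 K

4


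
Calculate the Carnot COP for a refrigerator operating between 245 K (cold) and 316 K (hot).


dT = 316 - 245 = 71 K
COP_carnot = T_cold / dT = 245 / 71
COP_carnot = 3.451

3.451


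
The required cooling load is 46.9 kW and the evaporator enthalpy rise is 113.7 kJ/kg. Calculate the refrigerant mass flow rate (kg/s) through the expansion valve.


m_dot = Q / dh
m_dot = 46.9 / 113.7
m_dot = 0.4125 kg/s

0.4125


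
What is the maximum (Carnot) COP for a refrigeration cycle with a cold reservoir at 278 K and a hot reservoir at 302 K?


dT = 302 - 278 = 24 K
COP_carnot = T_cold / dT = 278 / 24
COP_carnot = 11.583

11.583


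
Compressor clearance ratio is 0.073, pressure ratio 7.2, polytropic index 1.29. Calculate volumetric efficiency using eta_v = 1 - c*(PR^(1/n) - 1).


PR^(1/n) = 7.2^(1/1.29) = 4.61954109
eta_v = 1 - 0.073 * (4.61954109 - 1)
eta_v = 0.7358

0.7358


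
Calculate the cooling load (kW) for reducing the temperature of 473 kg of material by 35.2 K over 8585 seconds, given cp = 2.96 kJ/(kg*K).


Q = m * cp * dT / t
Q = 473 * 2.96 * 35.2 / 8585
Q = 5.741 kW

5.741


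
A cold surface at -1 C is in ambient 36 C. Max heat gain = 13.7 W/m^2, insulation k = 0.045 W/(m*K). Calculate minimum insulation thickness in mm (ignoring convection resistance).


dT = 36 - (-1) = 37 K
thickness = k * dT / q_max * 1000
thickness = 0.045 * 37 / 13.7 * 1000
thickness = 121.5 mm

121.5


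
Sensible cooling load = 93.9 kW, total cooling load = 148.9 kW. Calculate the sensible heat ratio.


SHR = Q_sensible / Q_total
SHR = 93.9 / 148.9
SHR = 0.631

0.631


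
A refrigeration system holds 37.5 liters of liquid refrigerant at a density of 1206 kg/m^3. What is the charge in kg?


Charge = V * rho / 1000
Charge = 37.5 * 1206 / 1000
Charge = 45.23 kg

45.23


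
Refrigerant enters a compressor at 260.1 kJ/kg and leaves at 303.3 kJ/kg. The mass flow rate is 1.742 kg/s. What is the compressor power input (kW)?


dh = 303.3 - 260.1 = 43.2 kJ/kg
W = m_dot * dh = 1.742 * 43.2 = 75.25 kW

75.25


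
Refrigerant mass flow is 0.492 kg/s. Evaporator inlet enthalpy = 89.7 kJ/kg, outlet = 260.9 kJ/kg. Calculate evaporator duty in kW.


dh = 260.9 - 89.7 = 171.2 kJ/kg
Q_evap = m_dot * dh = 0.492 * 171.2
Q_evap = 84.23 kW

84.23


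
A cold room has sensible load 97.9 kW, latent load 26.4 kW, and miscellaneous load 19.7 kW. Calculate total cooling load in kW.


Q_total = Q_s + Q_l + Q_misc
Q_total = 97.9 + 26.4 + 19.7
Q_total = 144.0 kW

144.0


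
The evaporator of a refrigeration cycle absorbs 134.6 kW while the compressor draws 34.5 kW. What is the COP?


COP = Q_evap / W
COP = 134.6 / 34.5
COP = 3.901

3.901


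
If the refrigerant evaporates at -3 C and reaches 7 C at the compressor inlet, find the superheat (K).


Superheat = T_suction - T_evap
Superheat = 7 - (-3)
Superheat = 10 K

10


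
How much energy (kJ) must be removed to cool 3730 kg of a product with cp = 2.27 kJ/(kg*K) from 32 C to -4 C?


dT = 32 - (-4) = 36 K
Q = m * cp * dT = 3730 * 2.27 * 36
Q = 304816 kJ

304816


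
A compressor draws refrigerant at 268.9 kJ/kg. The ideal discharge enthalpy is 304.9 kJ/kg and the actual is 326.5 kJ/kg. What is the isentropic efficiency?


dh_ideal = 304.9 - 268.9 = 36.0 kJ/kg
dh_actual = 326.5 - 268.9 = 57.6 kJ/kg
eta_s = dh_ideal / dh_actual = 36.0 / 57.6
eta_s = 0.625

0.625


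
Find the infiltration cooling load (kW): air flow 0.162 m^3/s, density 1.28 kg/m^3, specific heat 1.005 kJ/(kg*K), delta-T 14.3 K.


Q = V_dot * rho * cp * dT
Q = 0.162 * 1.28 * 1.005 * 14.3
Q = 2.98 kW

2.98


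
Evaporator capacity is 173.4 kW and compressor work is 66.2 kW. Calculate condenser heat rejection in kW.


Q_cond = Q_evap + W
Q_cond = 173.4 + 66.2
Q_cond = 239.6 kW

239.6


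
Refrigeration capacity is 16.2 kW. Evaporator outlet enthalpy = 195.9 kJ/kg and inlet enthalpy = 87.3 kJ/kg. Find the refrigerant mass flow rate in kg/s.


dh = 195.9 - 87.3 = 108.6 kJ/kg
m_dot = Q / dh = 16.2 / 108.6 = 0.1492 kg/s

0.1492


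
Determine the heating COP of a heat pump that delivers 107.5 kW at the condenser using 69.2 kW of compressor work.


COP_hp = Q_cond / W
COP_hp = 107.5 / 69.2
COP_hp = 1.553

1.553


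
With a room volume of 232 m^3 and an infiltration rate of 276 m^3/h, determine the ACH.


ACH = flow / volume
ACH = 276 / 232
ACH = 1.19

1.19


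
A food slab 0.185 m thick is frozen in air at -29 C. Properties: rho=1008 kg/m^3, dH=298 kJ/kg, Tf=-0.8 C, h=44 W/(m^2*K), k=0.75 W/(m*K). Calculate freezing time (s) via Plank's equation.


dT = -0.8 - (-29) = 28.2 K
term1 = a/(2h) = 0.185/(2*44) = 0.002102272727
term2 = a^2/(8k) = 0.185^2/(8*0.75) = 0.005704166667
t = rho*dH*1000/dT * (term1 + term2)
t = 1008*298*1000/28.2 * (0.002102272727 + 0.005704166667)
t = 83154 s

83154


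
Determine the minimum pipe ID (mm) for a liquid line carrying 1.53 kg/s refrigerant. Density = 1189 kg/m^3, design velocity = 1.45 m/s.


A = m_dot / (rho * v) = 1.53 / (1189 * 1.45) = 0.0008874452597 m^2
d = sqrt(4*A/pi) * 1000
d = 33.6 mm

33.6


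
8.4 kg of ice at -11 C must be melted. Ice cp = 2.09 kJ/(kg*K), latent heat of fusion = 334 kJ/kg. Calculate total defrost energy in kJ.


Sensible heat = cp * dT = 2.09 * 11 = 22.99 kJ/kg
Total per kg = 22.99 + 334 = 356.99 kJ/kg
Q = m * total = 8.4 * 356.99
Q = 2998.7 kJ

2998.7


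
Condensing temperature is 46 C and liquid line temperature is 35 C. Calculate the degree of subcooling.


Subcooling = T_cond - T_liquid
Subcooling = 46 - 35
Subcooling = 11 K

11


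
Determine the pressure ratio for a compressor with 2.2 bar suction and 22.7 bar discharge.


PR = P_high / P_low
PR = 22.7 / 2.2
PR = 10.318

10.318


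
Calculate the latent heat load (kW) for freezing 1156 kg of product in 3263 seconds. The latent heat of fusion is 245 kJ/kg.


Q_lat = m * h_fg / t
Q_lat = 1156 * 245 / 3263
Q_lat = 86.8 kW

86.8


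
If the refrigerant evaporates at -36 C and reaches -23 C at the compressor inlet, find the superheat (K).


Superheat = T_suction - T_evap
Superheat = -23 - (-36)
Superheat = 13 K

13


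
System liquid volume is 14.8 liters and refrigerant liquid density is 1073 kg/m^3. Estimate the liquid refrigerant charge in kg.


Charge = V * rho / 1000
Charge = 14.8 * 1073 / 1000
Charge = 15.88 kg

15.88


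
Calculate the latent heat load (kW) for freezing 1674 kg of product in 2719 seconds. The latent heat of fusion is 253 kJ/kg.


Q_lat = m * h_fg / t
Q_lat = 1674 * 253 / 2719
Q_lat = 155.76 kW

155.76


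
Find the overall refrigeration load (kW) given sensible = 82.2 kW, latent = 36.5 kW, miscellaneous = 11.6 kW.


Q_total = Q_s + Q_l + Q_misc
Q_total = 82.2 + 36.5 + 11.6
Q_total = 130.3 kW

130.3


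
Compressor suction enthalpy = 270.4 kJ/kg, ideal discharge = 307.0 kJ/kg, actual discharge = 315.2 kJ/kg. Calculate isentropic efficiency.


dh_ideal = 307.0 - 270.4 = 36.6 kJ/kg
dh_actual = 315.2 - 270.4 = 44.8 kJ/kg
eta_s = dh_ideal / dh_actual = 36.6 / 44.8
eta_s = 0.817

0.817


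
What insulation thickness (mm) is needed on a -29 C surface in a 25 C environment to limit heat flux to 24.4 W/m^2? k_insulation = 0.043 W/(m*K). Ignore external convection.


dT = 25 - (-29) = 54 K
thickness = k * dT / q_max * 1000
thickness = 0.043 * 54 / 24.4 * 1000
thickness = 95.2 mm

95.2


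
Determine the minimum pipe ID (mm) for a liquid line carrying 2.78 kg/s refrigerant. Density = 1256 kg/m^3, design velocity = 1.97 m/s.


A = m_dot / (rho * v) = 2.78 / (1256 * 1.97) = 0.001123541013 m^2
d = sqrt(4*A/pi) * 1000
d = 37.8 mm

37.8


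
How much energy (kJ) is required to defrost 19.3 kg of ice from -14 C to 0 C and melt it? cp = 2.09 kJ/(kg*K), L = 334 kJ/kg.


Sensible heat = cp * dT = 2.09 * 14 = 29.26 kJ/kg
Total per kg = 29.26 + 334 = 363.26 kJ/kg
Q = m * total = 19.3 * 363.26
Q = 7010.9 kJ

7010.9


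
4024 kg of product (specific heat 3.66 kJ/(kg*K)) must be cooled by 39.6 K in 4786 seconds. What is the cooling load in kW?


Q = m * cp * dT / t
Q = 4024 * 3.66 * 39.6 / 4786
Q = 121.86 kW

121.86


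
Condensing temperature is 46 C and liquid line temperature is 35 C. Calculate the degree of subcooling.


Subcooling = T_cond - T_liquid
Subcooling = 46 - 35
Subcooling = 11 K

11


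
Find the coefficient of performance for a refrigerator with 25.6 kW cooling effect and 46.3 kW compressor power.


COP = Q_evap / W
COP = 25.6 / 46.3
COP = 0.553

0.553


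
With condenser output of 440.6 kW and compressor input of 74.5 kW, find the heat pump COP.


COP_hp = Q_cond / W
COP_hp = 440.6 / 74.5
COP_hp = 5.914

5.914


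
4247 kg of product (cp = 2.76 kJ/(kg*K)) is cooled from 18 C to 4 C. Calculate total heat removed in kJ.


dT = 18 - (4) = 14 K
Q = m * cp * dT = 4247 * 2.76 * 14
Q = 164104 kJ

164104


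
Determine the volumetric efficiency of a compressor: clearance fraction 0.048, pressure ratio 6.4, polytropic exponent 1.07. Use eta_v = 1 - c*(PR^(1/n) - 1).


PR^(1/n) = 6.4^(1/1.07) = 5.6681225
eta_v = 1 - 0.048 * (5.6681225 - 1)
eta_v = 0.7759

0.7759


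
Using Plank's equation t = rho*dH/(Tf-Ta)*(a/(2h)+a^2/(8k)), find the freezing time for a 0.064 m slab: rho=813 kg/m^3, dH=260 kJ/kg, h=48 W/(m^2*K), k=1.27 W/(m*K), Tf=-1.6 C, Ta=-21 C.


dT = -1.6 - (-21) = 19.4 K
term1 = a/(2h) = 0.064/(2*48) = 0.0006666666667
term2 = a^2/(8k) = 0.064^2/(8*1.27) = 0.0004031496063
t = rho*dH*1000/dT * (term1 + term2)
t = 813*260*1000/19.4 * (0.0006666666667 + 0.0004031496063)
t = 11657 s

11657


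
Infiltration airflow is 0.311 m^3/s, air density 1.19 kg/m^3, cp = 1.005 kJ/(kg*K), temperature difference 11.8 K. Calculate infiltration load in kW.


Q = V_dot * rho * cp * dT
Q = 0.311 * 1.19 * 1.005 * 11.8
Q = 4.389 kW

4.389


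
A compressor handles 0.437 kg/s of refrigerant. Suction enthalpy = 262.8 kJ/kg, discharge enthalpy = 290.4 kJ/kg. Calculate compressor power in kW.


dh = 290.4 - 262.8 = 27.6 kJ/kg
W = m_dot * dh = 0.437 * 27.6 = 12.06 kW

12.06


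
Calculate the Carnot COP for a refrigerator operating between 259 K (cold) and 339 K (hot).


dT = 339 - 259 = 80 K
COP_carnot = T_cold / dT = 259 / 80
COP_carnot = 3.238

3.238


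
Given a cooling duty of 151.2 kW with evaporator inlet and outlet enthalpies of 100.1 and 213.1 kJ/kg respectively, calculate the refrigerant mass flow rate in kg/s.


dh = 213.1 - 100.1 = 113.0 kJ/kg
m_dot = Q / dh = 151.2 / 113.0 = 1.3381 kg/s

1.3381


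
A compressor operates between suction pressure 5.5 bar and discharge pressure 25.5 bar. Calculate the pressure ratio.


PR = P_high / P_low
PR = 25.5 / 5.5
PR = 4.636

4.636


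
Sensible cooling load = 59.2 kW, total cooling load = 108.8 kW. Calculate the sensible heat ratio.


SHR = Q_sensible / Q_total
SHR = 59.2 / 108.8
SHR = 0.544

0.544


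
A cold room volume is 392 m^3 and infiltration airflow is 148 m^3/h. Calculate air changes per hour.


ACH = flow / volume
ACH = 148 / 392
ACH = 0.378

0.378


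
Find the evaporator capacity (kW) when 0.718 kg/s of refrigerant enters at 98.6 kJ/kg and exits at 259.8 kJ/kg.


dh = 259.8 - 98.6 = 161.2 kJ/kg
Q_evap = m_dot * dh = 0.718 * 161.2
Q_evap = 115.74 kW

115.74


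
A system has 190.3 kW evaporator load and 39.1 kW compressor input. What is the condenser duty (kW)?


Q_cond = Q_evap + W
Q_cond = 190.3 + 39.1
Q_cond = 229.4 kW

229.4


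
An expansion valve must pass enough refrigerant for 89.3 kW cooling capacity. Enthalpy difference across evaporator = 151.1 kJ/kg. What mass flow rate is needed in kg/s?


m_dot = Q / dh
m_dot = 89.3 / 151.1
m_dot = 0.591 kg/s

0.591


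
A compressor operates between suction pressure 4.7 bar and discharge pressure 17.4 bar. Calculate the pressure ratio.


PR = P_high / P_low
PR = 17.4 / 4.7
PR = 3.702

3.702


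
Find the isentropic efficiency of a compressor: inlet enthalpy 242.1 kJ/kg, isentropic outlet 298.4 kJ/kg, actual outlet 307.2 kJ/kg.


dh_ideal = 298.4 - 242.1 = 56.3 kJ/kg
dh_actual = 307.2 - 242.1 = 65.1 kJ/kg
eta_s = dh_ideal / dh_actual = 56.3 / 65.1
eta_s = 0.8648

0.8648


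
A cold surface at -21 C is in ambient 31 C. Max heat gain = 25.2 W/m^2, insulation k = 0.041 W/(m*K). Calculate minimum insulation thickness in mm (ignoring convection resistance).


dT = 31 - (-21) = 52 K
thickness = k * dT / q_max * 1000
thickness = 0.041 * 52 / 25.2 * 1000
thickness = 84.6 mm

84.6


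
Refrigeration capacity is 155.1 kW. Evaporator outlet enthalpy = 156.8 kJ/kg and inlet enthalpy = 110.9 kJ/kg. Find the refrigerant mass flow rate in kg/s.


dh = 156.8 - 110.9 = 45.9 kJ/kg
m_dot = Q / dh = 155.1 / 45.9 = 3.3791 kg/s

3.3791


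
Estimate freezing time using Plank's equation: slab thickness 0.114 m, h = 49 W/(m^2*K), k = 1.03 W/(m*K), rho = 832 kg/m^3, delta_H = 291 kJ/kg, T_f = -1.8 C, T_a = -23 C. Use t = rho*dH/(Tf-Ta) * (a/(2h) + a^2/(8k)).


dT = -1.8 - (-23) = 21.2 K
term1 = a/(2h) = 0.114/(2*49) = 0.001163265306
term2 = a^2/(8k) = 0.114^2/(8*1.03) = 0.001577184466
t = rho*dH*1000/dT * (term1 + term2)
t = 832*291*1000/21.2 * (0.001163265306 + 0.001577184466)
t = 31297 s

31297


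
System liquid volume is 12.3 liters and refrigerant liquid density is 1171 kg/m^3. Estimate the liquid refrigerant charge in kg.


Charge = V * rho / 1000
Charge = 12.3 * 1171 / 1000
Charge = 14.4 kg

14.4


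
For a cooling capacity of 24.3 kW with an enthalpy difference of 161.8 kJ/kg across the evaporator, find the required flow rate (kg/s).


m_dot = Q / dh
m_dot = 24.3 / 161.8
m_dot = 0.1502 kg/s

0.1502


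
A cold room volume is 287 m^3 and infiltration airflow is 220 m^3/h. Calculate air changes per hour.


ACH = flow / volume
ACH = 220 / 287
ACH = 0.767

0.767


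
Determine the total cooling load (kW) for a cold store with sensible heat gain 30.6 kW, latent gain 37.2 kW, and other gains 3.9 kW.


Q_total = Q_s + Q_l + Q_misc
Q_total = 30.6 + 37.2 + 3.9
Q_total = 71.7 kW

71.7


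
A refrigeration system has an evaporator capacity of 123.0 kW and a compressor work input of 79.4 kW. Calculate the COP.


COP = Q_evap / W
COP = 123.0 / 79.4
COP = 1.549

1.549


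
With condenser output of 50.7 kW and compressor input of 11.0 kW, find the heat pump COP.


COP_hp = Q_cond / W
COP_hp = 50.7 / 11.0
COP_hp = 4.609

4.609


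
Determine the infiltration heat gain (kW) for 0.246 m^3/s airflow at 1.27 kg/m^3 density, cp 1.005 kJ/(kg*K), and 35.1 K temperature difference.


Q = V_dot * rho * cp * dT
Q = 0.246 * 1.27 * 1.005 * 35.1
Q = 11.021 kW

11.021


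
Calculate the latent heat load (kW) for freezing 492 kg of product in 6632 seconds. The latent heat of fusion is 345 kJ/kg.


Q_lat = m * h_fg / t
Q_lat = 492 * 345 / 6632
Q_lat = 25.59 kW

25.59


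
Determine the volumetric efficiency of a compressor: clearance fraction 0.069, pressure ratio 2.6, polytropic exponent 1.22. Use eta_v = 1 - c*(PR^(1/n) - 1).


PR^(1/n) = 2.6^(1/1.22) = 2.18847751
eta_v = 1 - 0.069 * (2.18847751 - 1)
eta_v = 0.918

0.918


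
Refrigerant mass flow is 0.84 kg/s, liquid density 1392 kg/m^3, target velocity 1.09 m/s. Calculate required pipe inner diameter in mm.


A = m_dot / (rho * v) = 0.84 / (1392 * 1.09) = 0.0005536222714 m^2
d = sqrt(4*A/pi) * 1000
d = 26.5 mm

26.5


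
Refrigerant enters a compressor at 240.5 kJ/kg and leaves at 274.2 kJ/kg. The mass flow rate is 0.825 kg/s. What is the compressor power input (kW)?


dh = 274.2 - 240.5 = 33.7 kJ/kg
W = m_dot * dh = 0.825 * 33.7 = 27.8 kW

27.8


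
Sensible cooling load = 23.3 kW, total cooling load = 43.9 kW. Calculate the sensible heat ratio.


SHR = Q_sensible / Q_total
SHR = 23.3 / 43.9
SHR = 0.531

0.531


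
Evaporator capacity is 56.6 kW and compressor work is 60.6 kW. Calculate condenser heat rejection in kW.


Q_cond = Q_evap + W
Q_cond = 56.6 + 60.6
Q_cond = 117.2 kW

117.2


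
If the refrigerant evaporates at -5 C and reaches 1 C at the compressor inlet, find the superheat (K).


Superheat = T_suction - T_evap
Superheat = 1 - (-5)
Superheat = 6 K

6


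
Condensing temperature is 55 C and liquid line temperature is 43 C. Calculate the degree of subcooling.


Subcooling = T_cond - T_liquid
Subcooling = 55 - 43
Subcooling = 12 K

12


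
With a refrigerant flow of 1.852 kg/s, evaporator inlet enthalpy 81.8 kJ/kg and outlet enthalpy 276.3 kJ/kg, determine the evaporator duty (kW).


dh = 276.3 - 81.8 = 194.5 kJ/kg
Q_evap = m_dot * dh = 1.852 * 194.5
Q_evap = 360.21 kW

360.21


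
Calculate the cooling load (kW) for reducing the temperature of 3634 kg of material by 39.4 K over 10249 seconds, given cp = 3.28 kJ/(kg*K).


Q = m * cp * dT / t
Q = 3634 * 3.28 * 39.4 / 10249
Q = 45.822 kW

45.822


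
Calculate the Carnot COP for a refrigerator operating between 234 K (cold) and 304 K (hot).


dT = 304 - 234 = 70 K
COP_carnot = T_cold / dT = 234 / 70
COP_carnot = 3.343

3.343


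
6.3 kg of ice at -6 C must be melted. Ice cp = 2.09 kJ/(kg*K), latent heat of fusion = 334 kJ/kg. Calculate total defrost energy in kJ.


Sensible heat = cp * dT = 2.09 * 6 = 12.54 kJ/kg
Total per kg = 12.54 + 334 = 346.54 kJ/kg
Q = m * total = 6.3 * 346.54
Q = 2183.2 kJ

2183.2


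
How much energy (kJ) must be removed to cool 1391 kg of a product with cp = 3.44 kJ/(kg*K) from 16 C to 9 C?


dT = 16 - (9) = 7 K
Q = m * cp * dT = 1391 * 3.44 * 7
Q = 33495 kJ

33495


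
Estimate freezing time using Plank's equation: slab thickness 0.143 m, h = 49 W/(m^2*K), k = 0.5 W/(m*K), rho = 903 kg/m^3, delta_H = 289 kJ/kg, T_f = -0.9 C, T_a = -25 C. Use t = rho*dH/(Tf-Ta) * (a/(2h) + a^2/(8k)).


dT = -0.9 - (-25) = 24.1 K
term1 = a/(2h) = 0.143/(2*49) = 0.001459183673
term2 = a^2/(8k) = 0.143^2/(8*0.5) = 0.00511225
t = rho*dH*1000/dT * (term1 + term2)
t = 903*289*1000/24.1 * (0.001459183673 + 0.00511225)
t = 71159 s

71159


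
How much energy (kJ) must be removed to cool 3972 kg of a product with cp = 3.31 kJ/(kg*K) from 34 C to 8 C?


dT = 34 - (8) = 26 K
Q = m * cp * dT = 3972 * 3.31 * 26
Q = 341830 kJ

341830


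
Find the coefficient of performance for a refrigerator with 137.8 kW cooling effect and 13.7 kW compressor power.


COP = Q_evap / W
COP = 137.8 / 13.7
COP = 10.058

10.058


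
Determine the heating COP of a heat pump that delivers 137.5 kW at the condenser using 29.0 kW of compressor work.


COP_hp = Q_cond / W
COP_hp = 137.5 / 29.0
COP_hp = 4.741

4.741


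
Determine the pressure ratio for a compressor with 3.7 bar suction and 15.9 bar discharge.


PR = P_high / P_low
PR = 15.9 / 3.7
PR = 4.297

4.297


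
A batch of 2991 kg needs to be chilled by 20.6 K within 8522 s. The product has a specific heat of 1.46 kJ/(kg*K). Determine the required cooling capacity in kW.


Q = m * cp * dT / t
Q = 2991 * 1.46 * 20.6 / 8522
Q = 10.556 kW

10.556


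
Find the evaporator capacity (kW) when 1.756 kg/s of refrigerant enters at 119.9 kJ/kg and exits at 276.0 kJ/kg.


dh = 276.0 - 119.9 = 156.1 kJ/kg
Q_evap = m_dot * dh = 1.756 * 156.1
Q_evap = 274.11 kW

274.11


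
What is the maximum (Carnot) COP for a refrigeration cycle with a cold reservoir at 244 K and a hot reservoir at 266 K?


dT = 266 - 244 = 22 K
COP_carnot = T_cold / dT = 244 / 22
COP_carnot = 11.091

11.091


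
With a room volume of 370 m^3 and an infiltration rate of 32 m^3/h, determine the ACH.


ACH = flow / volume
ACH = 32 / 370
ACH = 0.086

0.086


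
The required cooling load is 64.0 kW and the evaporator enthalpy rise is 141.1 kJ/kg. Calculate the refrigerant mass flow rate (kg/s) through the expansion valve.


m_dot = Q / dh
m_dot = 64.0 / 141.1
m_dot = 0.4536 kg/s

0.4536


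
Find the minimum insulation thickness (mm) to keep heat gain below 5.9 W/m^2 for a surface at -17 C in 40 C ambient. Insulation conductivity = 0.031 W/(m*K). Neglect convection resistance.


dT = 40 - (-17) = 57 K
thickness = k * dT / q_max * 1000
thickness = 0.031 * 57 / 5.9 * 1000
thickness = 299.5 mm

299.5


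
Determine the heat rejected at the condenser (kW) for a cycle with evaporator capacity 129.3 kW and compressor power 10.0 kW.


Q_cond = Q_evap + W
Q_cond = 129.3 + 10.0
Q_cond = 139.3 kW

139.3


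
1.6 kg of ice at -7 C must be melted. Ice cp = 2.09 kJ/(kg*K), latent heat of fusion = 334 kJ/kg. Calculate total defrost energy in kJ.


Sensible heat = cp * dT = 2.09 * 7 = 14.63 kJ/kg
Total per kg = 14.63 + 334 = 348.63 kJ/kg
Q = m * total = 1.6 * 348.63
Q = 557.8 kJ

557.8


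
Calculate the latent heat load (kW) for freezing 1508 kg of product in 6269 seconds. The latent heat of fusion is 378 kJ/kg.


Q_lat = m * h_fg / t
Q_lat = 1508 * 378 / 6269
Q_lat = 90.93 kW

90.93


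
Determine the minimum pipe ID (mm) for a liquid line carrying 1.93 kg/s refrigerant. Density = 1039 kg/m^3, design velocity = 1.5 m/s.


A = m_dot / (rho * v) = 1.93 / (1039 * 1.5) = 0.001238370228 m^2
d = sqrt(4*A/pi) * 1000
d = 39.7 mm

39.7


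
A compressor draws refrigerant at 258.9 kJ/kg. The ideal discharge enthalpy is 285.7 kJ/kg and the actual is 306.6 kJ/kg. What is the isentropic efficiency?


dh_ideal = 285.7 - 258.9 = 26.8 kJ/kg
dh_actual = 306.6 - 258.9 = 47.7 kJ/kg
eta_s = dh_ideal / dh_actual = 26.8 / 47.7
eta_s = 0.5618

0.5618


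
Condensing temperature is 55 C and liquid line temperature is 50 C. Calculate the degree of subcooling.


Subcooling = T_cond - T_liquid
Subcooling = 55 - 50
Subcooling = 5 K

5


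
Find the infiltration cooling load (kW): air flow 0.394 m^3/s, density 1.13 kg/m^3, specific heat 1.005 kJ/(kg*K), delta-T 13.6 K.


Q = V_dot * rho * cp * dT
Q = 0.394 * 1.13 * 1.005 * 13.6
Q = 6.085 kW

6.085
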